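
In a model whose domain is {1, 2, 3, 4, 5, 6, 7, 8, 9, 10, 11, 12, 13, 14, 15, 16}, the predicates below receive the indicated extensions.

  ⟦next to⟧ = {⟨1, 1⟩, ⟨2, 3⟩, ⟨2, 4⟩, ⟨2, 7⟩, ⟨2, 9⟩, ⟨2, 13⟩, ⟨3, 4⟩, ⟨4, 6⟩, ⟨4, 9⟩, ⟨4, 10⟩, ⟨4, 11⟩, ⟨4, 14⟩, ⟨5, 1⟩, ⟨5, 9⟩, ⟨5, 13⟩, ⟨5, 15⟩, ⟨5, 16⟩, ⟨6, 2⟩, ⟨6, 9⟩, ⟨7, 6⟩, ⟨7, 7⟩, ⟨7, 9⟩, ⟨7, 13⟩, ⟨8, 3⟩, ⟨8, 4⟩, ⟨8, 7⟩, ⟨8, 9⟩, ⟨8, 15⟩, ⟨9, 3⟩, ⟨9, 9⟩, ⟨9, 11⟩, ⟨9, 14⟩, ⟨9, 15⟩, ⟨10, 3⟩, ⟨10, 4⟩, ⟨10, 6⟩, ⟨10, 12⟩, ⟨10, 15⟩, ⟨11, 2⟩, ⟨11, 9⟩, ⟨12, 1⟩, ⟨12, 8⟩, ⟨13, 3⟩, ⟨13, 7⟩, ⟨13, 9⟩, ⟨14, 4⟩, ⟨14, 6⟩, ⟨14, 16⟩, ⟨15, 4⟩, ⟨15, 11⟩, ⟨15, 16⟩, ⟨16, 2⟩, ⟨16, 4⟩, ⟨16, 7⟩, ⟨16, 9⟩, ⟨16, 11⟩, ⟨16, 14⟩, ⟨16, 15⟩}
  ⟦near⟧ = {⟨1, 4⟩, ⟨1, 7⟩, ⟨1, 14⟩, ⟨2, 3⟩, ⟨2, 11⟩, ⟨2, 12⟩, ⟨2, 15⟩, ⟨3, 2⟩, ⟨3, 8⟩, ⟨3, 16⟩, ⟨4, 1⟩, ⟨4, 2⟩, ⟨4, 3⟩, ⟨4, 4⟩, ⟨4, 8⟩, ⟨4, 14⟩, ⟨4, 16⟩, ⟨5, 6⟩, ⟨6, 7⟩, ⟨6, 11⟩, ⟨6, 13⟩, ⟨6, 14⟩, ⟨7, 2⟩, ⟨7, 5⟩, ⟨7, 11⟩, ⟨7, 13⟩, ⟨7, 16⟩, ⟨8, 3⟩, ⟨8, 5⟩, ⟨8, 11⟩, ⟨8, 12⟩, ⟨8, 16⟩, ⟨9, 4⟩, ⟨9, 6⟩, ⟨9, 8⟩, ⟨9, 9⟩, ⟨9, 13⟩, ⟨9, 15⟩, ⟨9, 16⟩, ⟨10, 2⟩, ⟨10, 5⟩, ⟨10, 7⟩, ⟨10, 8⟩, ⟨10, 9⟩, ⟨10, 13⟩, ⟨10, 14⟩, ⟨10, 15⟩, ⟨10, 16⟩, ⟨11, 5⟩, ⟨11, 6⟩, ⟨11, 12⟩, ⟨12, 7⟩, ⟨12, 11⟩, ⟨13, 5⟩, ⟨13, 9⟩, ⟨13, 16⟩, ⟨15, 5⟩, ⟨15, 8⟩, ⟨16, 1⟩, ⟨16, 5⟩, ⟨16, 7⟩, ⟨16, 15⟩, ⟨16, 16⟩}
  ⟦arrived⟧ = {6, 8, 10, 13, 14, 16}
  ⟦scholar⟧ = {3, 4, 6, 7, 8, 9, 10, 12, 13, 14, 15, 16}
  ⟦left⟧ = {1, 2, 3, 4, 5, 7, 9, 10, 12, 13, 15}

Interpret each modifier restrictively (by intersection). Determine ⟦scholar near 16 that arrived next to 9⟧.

{8, 13, 16}

⟦near 16⟧ = {x : ⟨x, 16⟩ ∈ ⟦near⟧} = {3, 4, 7, 8, 9, 10, 13, 16}
⟦that arrived⟧ = ⟦arrived⟧ = {6, 8, 10, 13, 14, 16}
⟦next to 9⟧ = {x : ⟨x, 9⟩ ∈ ⟦next to⟧} = {2, 4, 5, 6, 7, 8, 9, 11, 13, 16}
⟦scholar⟧ = {3, 4, 6, 7, 8, 9, 10, 12, 13, 14, 15, 16}
… ∩ ⟦near 16⟧ = {3, 4, 6, 7, 8, 9, 10, 12, 13, 14, 15, 16} ∩ {3, 4, 7, 8, 9, 10, 13, 16} = {3, 4, 7, 8, 9, 10, 13, 16}
… ∩ ⟦that arrived⟧ = {3, 4, 7, 8, 9, 10, 13, 16} ∩ {6, 8, 10, 13, 14, 16} = {8, 10, 13, 16}
… ∩ ⟦next to 9⟧ = {8, 10, 13, 16} ∩ {2, 4, 5, 6, 7, 8, 9, 11, 13, 16} = {8, 13, 16}
So ⟦scholar near 16 that arrived next to 9⟧ = {8, 13, 16}.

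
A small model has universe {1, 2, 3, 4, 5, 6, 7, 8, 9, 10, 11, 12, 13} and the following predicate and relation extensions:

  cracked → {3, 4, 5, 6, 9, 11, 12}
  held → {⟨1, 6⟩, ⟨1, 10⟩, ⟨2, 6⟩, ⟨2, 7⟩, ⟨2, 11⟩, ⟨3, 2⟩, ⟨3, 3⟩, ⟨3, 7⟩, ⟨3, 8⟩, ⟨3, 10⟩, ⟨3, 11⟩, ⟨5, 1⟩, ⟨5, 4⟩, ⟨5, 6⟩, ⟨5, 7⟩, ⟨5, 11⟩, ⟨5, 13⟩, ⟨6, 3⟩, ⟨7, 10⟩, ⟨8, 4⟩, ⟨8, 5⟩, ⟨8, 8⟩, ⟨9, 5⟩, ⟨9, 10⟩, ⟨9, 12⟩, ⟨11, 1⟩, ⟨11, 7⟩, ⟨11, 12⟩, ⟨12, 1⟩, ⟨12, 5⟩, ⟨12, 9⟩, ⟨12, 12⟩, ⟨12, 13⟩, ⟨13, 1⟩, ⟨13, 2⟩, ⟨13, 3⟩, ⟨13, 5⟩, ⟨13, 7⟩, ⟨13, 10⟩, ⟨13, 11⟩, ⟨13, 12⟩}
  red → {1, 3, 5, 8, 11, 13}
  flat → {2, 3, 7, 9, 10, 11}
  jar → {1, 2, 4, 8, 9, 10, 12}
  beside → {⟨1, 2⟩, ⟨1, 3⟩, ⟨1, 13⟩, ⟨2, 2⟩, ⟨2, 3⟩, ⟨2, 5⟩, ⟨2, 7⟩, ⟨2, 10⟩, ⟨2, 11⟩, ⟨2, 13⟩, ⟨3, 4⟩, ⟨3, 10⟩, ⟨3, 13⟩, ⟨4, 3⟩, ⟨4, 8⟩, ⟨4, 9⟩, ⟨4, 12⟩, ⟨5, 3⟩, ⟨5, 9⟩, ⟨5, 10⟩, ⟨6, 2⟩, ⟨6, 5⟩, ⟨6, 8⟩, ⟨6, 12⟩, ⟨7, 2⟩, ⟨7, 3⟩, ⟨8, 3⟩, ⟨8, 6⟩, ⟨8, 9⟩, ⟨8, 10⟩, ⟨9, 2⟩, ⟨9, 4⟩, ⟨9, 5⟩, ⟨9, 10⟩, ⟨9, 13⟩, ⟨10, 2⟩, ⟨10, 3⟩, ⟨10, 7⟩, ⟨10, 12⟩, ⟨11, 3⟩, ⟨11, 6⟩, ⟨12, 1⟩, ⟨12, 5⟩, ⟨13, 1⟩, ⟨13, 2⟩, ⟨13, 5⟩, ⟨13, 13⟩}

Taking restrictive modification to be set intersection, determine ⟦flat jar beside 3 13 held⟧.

{2, 10}

⟦beside 3⟧ = {x : ⟨x, 3⟩ ∈ ⟦beside⟧} = {1, 2, 4, 5, 7, 8, 10, 11}
⟦13 held⟧ = {x : ⟨13, x⟩ ∈ ⟦held⟧} = {1, 2, 3, 5, 7, 10, 11, 12}
⟦jar⟧ = {1, 2, 4, 8, 9, 10, 12}
… ∩ ⟦beside 3⟧ = {1, 2, 4, 8, 9, 10, 12} ∩ {1, 2, 4, 5, 7, 8, 10, 11} = {1, 2, 4, 8, 10}
… ∩ ⟦13 held⟧ = {1, 2, 4, 8, 10} ∩ {1, 2, 3, 5, 7, 10, 11, 12} = {1, 2, 10}
… ∩ ⟦flat⟧ = {1, 2, 10} ∩ {2, 3, 7, 9, 10, 11} = {2, 10}
So ⟦flat jar beside 3 13 held⟧ = {2, 10}.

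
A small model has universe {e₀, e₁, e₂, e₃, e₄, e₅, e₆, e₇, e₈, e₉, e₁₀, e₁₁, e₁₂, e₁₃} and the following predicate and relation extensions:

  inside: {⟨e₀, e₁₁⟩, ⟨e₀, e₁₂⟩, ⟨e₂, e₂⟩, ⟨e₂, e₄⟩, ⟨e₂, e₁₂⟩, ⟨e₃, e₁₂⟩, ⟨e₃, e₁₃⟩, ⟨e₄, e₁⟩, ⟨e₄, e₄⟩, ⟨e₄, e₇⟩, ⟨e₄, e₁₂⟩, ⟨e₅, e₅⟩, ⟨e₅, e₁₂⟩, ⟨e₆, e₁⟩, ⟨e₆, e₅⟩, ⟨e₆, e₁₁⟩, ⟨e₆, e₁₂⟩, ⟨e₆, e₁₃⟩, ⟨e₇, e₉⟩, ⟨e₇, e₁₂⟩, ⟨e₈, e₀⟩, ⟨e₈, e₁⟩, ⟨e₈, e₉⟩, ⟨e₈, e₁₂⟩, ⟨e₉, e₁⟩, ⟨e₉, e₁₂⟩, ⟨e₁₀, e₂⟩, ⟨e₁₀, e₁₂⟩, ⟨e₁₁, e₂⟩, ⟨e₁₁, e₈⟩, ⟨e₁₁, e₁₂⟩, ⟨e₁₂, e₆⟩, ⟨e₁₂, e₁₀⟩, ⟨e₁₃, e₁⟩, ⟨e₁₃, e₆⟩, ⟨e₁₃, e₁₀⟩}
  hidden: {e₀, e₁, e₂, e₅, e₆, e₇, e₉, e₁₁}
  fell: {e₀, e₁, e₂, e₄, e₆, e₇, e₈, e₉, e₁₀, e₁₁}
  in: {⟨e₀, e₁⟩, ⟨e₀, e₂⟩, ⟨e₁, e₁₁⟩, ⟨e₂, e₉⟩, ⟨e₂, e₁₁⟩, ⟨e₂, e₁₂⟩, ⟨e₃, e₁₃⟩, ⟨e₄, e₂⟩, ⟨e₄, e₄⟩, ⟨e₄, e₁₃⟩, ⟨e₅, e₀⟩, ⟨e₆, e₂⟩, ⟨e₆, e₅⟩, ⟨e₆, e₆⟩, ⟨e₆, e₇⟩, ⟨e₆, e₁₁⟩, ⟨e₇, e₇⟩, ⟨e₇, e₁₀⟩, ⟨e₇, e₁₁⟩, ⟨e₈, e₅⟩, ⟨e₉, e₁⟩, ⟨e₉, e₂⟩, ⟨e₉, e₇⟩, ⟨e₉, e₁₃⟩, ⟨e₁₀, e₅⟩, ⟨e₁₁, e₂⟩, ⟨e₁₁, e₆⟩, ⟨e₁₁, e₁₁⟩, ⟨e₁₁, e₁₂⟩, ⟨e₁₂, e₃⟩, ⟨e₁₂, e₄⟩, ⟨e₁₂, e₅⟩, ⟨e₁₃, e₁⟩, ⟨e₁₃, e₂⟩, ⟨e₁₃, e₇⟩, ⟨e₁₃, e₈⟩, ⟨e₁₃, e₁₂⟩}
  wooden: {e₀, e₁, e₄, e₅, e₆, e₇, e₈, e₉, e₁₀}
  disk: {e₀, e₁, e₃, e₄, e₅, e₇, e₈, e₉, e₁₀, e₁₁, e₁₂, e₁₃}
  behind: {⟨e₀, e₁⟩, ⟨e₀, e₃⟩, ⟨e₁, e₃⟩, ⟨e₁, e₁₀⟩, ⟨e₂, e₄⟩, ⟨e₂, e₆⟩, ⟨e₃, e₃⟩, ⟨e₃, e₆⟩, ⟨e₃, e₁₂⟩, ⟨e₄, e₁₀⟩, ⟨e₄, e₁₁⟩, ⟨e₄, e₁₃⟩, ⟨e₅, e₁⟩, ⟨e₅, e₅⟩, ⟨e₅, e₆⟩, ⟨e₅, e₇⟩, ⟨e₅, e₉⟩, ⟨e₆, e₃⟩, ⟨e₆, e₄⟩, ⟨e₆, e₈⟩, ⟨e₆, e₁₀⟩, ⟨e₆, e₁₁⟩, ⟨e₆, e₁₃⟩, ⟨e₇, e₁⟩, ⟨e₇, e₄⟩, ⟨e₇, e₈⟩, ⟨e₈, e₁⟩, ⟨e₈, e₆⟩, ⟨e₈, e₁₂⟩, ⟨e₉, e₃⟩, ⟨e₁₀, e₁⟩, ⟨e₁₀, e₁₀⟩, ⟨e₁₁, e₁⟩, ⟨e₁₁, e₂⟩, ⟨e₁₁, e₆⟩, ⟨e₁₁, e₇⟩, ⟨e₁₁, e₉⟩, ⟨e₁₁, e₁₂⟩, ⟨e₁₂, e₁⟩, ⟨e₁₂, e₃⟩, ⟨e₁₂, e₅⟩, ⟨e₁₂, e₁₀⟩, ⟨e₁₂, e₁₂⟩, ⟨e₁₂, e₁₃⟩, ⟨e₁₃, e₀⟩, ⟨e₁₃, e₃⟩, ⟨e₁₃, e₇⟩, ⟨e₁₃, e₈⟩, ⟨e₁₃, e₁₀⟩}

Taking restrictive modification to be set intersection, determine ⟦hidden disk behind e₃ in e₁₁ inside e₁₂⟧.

⟦behind e₃⟧ = {x : ⟨x, e₃⟩ ∈ ⟦behind⟧} = {e₀, e₁, e₃, e₆, e₉, e₁₂, e₁₃}
⟦in e₁₁⟧ = {x : ⟨x, e₁₁⟩ ∈ ⟦in⟧} = {e₁, e₂, e₆, e₇, e₁₁}
⟦inside e₁₂⟧ = {x : ⟨x, e₁₂⟩ ∈ ⟦inside⟧} = {e₀, e₂, e₃, e₄, e₅, e₆, e₇, e₈, e₉, e₁₀, e₁₁}
⟦disk⟧ = {e₀, e₁, e₃, e₄, e₅, e₇, e₈, e₉, e₁₀, e₁₁, e₁₂, e₁₃}
… ∩ ⟦behind e₃⟧ = {e₀, e₁, e₃, e₄, e₅, e₇, e₈, e₉, e₁₀, e₁₁, e₁₂, e₁₃} ∩ {e₀, e₁, e₃, e₆, e₉, e₁₂, e₁₃} = {e₀, e₁, e₃, e₉, e₁₂, e₁₃}
… ∩ ⟦in e₁₁⟧ = {e₀, e₁, e₃, e₉, e₁₂, e₁₃} ∩ {e₁, e₂, e₆, e₇, e₁₁} = {e₁}
… ∩ ⟦inside e₁₂⟧ = {e₁} ∩ {e₀, e₂, e₃, e₄, e₅, e₆, e₇, e₈, e₉, e₁₀, e₁₁} = ∅
… ∩ ⟦hidden⟧ = ∅ ∩ {e₀, e₁, e₂, e₅, e₆, e₇, e₉, e₁₁} = ∅
So ⟦hidden disk behind e₃ in e₁₁ inside e₁₂⟧ = {}.

{}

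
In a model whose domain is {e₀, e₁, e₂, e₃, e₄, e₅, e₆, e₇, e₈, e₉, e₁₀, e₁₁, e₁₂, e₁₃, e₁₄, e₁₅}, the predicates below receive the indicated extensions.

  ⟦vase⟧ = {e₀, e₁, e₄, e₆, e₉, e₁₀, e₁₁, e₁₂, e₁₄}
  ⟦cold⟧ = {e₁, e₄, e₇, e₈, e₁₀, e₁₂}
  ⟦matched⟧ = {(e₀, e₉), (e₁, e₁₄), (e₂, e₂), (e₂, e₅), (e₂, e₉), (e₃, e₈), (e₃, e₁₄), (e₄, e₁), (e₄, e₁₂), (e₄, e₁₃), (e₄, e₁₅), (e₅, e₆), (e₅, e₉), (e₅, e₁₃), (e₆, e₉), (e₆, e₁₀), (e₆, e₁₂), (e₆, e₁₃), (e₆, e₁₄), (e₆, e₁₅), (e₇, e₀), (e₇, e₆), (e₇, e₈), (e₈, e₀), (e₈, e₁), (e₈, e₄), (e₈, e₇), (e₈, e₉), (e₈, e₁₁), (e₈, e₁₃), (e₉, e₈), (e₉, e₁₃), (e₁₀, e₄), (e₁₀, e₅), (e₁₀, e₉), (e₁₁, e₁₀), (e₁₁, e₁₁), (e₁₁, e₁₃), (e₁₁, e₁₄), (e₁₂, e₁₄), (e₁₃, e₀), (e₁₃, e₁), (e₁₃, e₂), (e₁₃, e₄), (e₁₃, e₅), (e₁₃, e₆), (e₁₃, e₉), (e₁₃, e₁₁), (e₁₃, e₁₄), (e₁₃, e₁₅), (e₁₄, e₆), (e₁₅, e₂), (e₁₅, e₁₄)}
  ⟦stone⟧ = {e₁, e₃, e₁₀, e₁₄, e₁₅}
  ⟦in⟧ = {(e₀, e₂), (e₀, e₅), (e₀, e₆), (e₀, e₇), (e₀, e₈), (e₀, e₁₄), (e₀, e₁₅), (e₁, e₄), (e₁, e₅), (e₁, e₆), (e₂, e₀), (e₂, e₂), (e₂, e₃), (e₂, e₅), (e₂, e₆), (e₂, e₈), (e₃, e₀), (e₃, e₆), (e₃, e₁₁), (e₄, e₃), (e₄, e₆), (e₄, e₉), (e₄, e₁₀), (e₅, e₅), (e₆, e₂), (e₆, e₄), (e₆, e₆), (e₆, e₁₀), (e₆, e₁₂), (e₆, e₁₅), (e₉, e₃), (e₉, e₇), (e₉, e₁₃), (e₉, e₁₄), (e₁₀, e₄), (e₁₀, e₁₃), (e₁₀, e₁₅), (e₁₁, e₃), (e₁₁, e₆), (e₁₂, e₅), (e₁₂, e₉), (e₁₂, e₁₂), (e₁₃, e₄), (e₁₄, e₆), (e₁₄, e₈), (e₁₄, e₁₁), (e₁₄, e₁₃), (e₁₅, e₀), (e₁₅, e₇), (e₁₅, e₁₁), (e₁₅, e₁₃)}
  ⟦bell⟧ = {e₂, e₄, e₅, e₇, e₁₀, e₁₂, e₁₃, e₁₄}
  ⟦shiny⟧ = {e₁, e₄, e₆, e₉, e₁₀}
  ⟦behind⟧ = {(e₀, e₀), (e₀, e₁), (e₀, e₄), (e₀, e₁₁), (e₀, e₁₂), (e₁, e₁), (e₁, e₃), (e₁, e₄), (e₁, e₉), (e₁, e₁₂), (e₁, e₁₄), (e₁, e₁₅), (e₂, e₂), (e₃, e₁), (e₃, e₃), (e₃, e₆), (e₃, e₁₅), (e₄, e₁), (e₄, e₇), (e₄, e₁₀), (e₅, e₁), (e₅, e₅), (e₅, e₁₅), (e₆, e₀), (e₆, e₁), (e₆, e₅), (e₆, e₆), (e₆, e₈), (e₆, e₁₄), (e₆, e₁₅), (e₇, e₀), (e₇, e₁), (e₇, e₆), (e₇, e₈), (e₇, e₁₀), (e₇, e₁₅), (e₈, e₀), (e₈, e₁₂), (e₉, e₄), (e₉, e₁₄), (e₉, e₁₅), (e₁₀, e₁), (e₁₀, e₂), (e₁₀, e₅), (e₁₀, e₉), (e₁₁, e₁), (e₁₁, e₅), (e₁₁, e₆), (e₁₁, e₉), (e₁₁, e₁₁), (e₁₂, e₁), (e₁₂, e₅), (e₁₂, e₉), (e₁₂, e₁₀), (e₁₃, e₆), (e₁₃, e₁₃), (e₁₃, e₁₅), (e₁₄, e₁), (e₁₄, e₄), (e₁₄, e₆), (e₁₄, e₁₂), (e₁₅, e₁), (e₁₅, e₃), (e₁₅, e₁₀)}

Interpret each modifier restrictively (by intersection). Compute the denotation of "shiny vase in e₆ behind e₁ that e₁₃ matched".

{e₁, e₄, e₆}

⟦in e₆⟧ = {x : ⟨x, e₆⟩ ∈ ⟦in⟧} = {e₀, e₁, e₂, e₃, e₄, e₆, e₁₁, e₁₄}
⟦behind e₁⟧ = {x : ⟨x, e₁⟩ ∈ ⟦behind⟧} = {e₀, e₁, e₃, e₄, e₅, e₆, e₇, e₁₀, e₁₁, e₁₂, e₁₄, e₁₅}
⟦that e₁₃ matched⟧ = {x : ⟨e₁₃, x⟩ ∈ ⟦matched⟧} = {e₀, e₁, e₂, e₄, e₅, e₆, e₉, e₁₁, e₁₄, e₁₅}
⟦vase⟧ = {e₀, e₁, e₄, e₆, e₉, e₁₀, e₁₁, e₁₂, e₁₄}
… ∩ ⟦in e₆⟧ = {e₀, e₁, e₄, e₆, e₉, e₁₀, e₁₁, e₁₂, e₁₄} ∩ {e₀, e₁, e₂, e₃, e₄, e₆, e₁₁, e₁₄} = {e₀, e₁, e₄, e₆, e₁₁, e₁₄}
… ∩ ⟦behind e₁⟧ = {e₀, e₁, e₄, e₆, e₁₁, e₁₄} ∩ {e₀, e₁, e₃, e₄, e₅, e₆, e₇, e₁₀, e₁₁, e₁₂, e₁₄, e₁₅} = {e₀, e₁, e₄, e₆, e₁₁, e₁₄}
… ∩ ⟦that e₁₃ matched⟧ = {e₀, e₁, e₄, e₆, e₁₁, e₁₄} ∩ {e₀, e₁, e₂, e₄, e₅, e₆, e₉, e₁₁, e₁₄, e₁₅} = {e₀, e₁, e₄, e₆, e₁₁, e₁₄}
… ∩ ⟦shiny⟧ = {e₀, e₁, e₄, e₆, e₁₁, e₁₄} ∩ {e₁, e₄, e₆, e₉, e₁₀} = {e₁, e₄, e₆}
So ⟦shiny vase in e₆ behind e₁ that e₁₃ matched⟧ = {e₁, e₄, e₆}.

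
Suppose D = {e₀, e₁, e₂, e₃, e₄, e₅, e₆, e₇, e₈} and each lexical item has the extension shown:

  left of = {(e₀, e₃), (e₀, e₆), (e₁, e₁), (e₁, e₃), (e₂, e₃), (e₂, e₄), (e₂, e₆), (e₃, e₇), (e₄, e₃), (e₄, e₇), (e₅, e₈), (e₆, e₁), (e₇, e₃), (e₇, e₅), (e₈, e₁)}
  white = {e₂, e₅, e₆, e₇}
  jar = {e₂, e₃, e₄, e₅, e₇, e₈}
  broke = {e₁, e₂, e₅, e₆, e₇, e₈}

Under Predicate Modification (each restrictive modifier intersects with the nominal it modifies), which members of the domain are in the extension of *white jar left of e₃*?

{e₂, e₇}

⟦left of e₃⟧ = {x : ⟨x, e₃⟩ ∈ ⟦left of⟧} = {e₀, e₁, e₂, e₄, e₇}
⟦jar⟧ = {e₂, e₃, e₄, e₅, e₇, e₈}
… ∩ ⟦left of e₃⟧ = {e₂, e₃, e₄, e₅, e₇, e₈} ∩ {e₀, e₁, e₂, e₄, e₇} = {e₂, e₄, e₇}
… ∩ ⟦white⟧ = {e₂, e₄, e₇} ∩ {e₂, e₅, e₆, e₇} = {e₂, e₇}
So ⟦white jar left of e₃⟧ = {e₂, e₇}.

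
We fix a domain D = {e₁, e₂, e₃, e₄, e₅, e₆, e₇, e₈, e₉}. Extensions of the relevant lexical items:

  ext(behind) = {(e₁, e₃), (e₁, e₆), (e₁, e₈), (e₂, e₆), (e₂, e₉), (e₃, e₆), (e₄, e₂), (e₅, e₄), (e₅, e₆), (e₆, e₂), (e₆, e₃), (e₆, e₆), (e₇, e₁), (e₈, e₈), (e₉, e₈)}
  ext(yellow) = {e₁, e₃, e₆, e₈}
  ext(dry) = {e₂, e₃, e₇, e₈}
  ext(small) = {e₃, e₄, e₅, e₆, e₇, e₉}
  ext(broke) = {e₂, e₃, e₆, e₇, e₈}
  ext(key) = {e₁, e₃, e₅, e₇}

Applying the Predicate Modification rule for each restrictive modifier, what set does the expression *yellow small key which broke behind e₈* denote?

⟦which broke⟧ = ⟦broke⟧ = {e₂, e₃, e₆, e₇, e₈}
⟦behind e₈⟧ = {x : ⟨x, e₈⟩ ∈ ⟦behind⟧} = {e₁, e₈, e₉}
⟦key⟧ = {e₁, e₃, e₅, e₇}
… ∩ ⟦which broke⟧ = {e₁, e₃, e₅, e₇} ∩ {e₂, e₃, e₆, e₇, e₈} = {e₃, e₇}
… ∩ ⟦behind e₈⟧ = {e₃, e₇} ∩ {e₁, e₈, e₉} = ∅
… ∩ ⟦yellow⟧ = ∅ ∩ {e₁, e₃, e₆, e₈} = ∅
… ∩ ⟦small⟧ = ∅ ∩ {e₃, e₄, e₅, e₆, e₇, e₉} = ∅
So ⟦yellow small key which broke behind e₈⟧ = { }.

{ }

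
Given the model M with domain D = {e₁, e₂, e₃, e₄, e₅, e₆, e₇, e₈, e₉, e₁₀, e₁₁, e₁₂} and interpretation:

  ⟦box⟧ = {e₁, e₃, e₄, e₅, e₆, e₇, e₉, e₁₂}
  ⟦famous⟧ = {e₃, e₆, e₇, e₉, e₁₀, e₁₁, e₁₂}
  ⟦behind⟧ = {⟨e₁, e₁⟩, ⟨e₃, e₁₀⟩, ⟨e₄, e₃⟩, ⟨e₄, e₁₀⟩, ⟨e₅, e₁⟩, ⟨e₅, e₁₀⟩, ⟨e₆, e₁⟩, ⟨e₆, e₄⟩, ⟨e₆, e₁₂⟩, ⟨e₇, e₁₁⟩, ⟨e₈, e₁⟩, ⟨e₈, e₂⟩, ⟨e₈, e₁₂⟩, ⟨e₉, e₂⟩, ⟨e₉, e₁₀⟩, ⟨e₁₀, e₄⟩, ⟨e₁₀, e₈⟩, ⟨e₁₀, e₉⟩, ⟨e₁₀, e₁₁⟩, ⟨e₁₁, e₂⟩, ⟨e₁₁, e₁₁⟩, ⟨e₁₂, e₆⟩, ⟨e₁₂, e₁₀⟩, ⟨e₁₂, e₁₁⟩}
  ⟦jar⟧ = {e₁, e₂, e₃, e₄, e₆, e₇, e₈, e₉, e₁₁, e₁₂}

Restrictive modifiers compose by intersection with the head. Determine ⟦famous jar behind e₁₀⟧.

{e₃, e₉, e₁₂}

⟦behind e₁₀⟧ = {x : ⟨x, e₁₀⟩ ∈ ⟦behind⟧} = {e₃, e₄, e₅, e₉, e₁₂}
⟦jar⟧ = {e₁, e₂, e₃, e₄, e₆, e₇, e₈, e₉, e₁₁, e₁₂}
… ∩ ⟦behind e₁₀⟧ = {e₁, e₂, e₃, e₄, e₆, e₇, e₈, e₉, e₁₁, e₁₂} ∩ {e₃, e₄, e₅, e₉, e₁₂} = {e₃, e₄, e₉, e₁₂}
… ∩ ⟦famous⟧ = {e₃, e₄, e₉, e₁₂} ∩ {e₃, e₆, e₇, e₉, e₁₀, e₁₁, e₁₂} = {e₃, e₉, e₁₂}
So ⟦famous jar behind e₁₀⟧ = {e₃, e₉, e₁₂}.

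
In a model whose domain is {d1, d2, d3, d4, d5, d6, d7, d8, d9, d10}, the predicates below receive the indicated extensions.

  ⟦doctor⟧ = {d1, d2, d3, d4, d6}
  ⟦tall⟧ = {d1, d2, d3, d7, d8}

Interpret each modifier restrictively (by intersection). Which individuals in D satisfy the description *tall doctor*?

{d1, d2, d3}

⟦doctor⟧ = {d1, d2, d3, d4, d6}
… ∩ ⟦tall⟧ = {d1, d2, d3, d4, d6} ∩ {d1, d2, d3, d7, d8} = {d1, d2, d3}
So ⟦tall doctor⟧ = {d1, d2, d3}.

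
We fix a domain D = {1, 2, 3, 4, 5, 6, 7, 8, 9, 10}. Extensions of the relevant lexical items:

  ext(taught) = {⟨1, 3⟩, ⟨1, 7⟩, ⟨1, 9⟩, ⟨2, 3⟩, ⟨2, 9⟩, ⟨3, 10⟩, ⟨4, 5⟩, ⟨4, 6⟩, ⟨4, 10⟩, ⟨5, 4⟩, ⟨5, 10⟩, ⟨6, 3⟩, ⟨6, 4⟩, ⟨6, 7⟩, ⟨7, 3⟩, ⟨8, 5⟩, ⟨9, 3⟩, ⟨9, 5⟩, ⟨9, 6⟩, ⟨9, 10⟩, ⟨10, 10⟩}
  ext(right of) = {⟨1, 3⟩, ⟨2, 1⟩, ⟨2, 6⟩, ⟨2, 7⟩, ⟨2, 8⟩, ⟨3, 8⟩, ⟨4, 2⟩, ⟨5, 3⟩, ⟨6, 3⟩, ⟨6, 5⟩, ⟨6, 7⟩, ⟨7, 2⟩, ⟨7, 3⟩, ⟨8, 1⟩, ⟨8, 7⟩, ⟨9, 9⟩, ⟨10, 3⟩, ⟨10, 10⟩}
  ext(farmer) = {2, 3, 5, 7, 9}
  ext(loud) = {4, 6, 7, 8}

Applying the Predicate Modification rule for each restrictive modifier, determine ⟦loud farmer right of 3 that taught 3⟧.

⟦right of 3⟧ = {x : ⟨x, 3⟩ ∈ ⟦right of⟧} = {1, 5, 6, 7, 10}
⟦that taught 3⟧ = {x : ⟨x, 3⟩ ∈ ⟦taught⟧} = {1, 2, 6, 7, 9}
⟦farmer⟧ = {2, 3, 5, 7, 9}
… ∩ ⟦right of 3⟧ = {2, 3, 5, 7, 9} ∩ {1, 5, 6, 7, 10} = {5, 7}
… ∩ ⟦that taught 3⟧ = {5, 7} ∩ {1, 2, 6, 7, 9} = {7}
… ∩ ⟦loud⟧ = {7} ∩ {4, 6, 7, 8} = {7}
So ⟦loud farmer right of 3 that taught 3⟧ = {7}.

{7}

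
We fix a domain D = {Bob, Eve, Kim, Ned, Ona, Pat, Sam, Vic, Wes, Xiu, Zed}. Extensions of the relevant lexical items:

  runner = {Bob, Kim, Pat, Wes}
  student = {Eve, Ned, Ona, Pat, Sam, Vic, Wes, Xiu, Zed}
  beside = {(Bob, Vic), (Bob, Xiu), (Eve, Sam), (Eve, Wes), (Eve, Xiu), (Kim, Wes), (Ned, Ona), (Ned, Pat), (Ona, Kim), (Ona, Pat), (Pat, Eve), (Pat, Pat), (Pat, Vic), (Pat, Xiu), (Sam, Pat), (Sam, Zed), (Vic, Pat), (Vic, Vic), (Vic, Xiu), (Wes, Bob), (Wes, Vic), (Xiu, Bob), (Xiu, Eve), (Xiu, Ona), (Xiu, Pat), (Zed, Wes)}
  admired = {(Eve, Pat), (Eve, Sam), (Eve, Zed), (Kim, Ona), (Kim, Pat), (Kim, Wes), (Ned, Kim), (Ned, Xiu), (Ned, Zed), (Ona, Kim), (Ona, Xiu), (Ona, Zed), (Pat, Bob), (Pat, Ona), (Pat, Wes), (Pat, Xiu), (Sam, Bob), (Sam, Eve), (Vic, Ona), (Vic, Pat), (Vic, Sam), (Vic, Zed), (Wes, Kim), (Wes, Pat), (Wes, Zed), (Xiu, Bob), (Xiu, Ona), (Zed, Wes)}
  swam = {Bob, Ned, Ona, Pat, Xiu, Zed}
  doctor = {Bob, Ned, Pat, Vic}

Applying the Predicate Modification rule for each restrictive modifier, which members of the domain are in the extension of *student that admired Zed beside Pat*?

{Ned, Ona, Vic}

⟦that admired Zed⟧ = {x : ⟨x, Zed⟩ ∈ ⟦admired⟧} = {Eve, Ned, Ona, Vic, Wes}
⟦beside Pat⟧ = {x : ⟨x, Pat⟩ ∈ ⟦beside⟧} = {Ned, Ona, Pat, Sam, Vic, Xiu}
⟦student⟧ = {Eve, Ned, Ona, Pat, Sam, Vic, Wes, Xiu, Zed}
… ∩ ⟦that admired Zed⟧ = {Eve, Ned, Ona, Pat, Sam, Vic, Wes, Xiu, Zed} ∩ {Eve, Ned, Ona, Vic, Wes} = {Eve, Ned, Ona, Vic, Wes}
… ∩ ⟦beside Pat⟧ = {Eve, Ned, Ona, Vic, Wes} ∩ {Ned, Ona, Pat, Sam, Vic, Xiu} = {Ned, Ona, Vic}
So ⟦student that admired Zed beside Pat⟧ = {Ned, Ona, Vic}.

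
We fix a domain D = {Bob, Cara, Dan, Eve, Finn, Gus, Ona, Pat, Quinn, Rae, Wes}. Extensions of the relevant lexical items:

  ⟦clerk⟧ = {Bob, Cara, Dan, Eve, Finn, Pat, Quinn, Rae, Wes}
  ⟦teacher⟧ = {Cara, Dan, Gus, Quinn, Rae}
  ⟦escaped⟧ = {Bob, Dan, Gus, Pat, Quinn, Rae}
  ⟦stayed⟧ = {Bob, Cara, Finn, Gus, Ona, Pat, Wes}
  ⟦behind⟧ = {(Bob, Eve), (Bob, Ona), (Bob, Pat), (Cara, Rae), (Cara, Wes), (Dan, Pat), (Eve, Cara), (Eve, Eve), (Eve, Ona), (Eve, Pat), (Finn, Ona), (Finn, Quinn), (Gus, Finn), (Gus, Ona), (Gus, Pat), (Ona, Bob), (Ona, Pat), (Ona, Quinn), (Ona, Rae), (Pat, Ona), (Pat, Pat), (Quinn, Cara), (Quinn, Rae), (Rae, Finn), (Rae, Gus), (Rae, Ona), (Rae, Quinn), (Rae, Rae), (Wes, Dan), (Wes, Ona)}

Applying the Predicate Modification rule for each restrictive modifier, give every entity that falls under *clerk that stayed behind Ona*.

{Bob, Finn, Pat, Wes}

⟦that stayed⟧ = ⟦stayed⟧ = {Bob, Cara, Finn, Gus, Ona, Pat, Wes}
⟦behind Ona⟧ = {x : ⟨x, Ona⟩ ∈ ⟦behind⟧} = {Bob, Eve, Finn, Gus, Pat, Rae, Wes}
⟦clerk⟧ = {Bob, Cara, Dan, Eve, Finn, Pat, Quinn, Rae, Wes}
… ∩ ⟦that stayed⟧ = {Bob, Cara, Dan, Eve, Finn, Pat, Quinn, Rae, Wes} ∩ {Bob, Cara, Finn, Gus, Ona, Pat, Wes} = {Bob, Cara, Finn, Pat, Wes}
… ∩ ⟦behind Ona⟧ = {Bob, Cara, Finn, Pat, Wes} ∩ {Bob, Eve, Finn, Gus, Pat, Rae, Wes} = {Bob, Finn, Pat, Wes}
So ⟦clerk that stayed behind Ona⟧ = {Bob, Finn, Pat, Wes}.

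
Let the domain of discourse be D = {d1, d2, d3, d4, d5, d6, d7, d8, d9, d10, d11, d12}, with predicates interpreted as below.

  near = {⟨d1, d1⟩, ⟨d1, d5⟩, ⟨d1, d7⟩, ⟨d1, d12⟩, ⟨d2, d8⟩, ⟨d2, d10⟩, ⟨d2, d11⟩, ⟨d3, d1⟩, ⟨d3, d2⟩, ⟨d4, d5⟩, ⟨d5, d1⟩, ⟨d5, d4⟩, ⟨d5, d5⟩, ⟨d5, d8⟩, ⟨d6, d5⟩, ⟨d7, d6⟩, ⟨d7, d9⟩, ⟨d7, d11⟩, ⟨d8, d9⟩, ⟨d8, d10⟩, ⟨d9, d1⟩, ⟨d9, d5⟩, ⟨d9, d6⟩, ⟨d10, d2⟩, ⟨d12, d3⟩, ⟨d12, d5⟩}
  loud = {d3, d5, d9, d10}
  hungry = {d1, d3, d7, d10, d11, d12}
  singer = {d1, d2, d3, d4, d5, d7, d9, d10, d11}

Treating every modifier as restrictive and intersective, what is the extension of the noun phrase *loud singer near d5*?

⟦near d5⟧ = {x : ⟨x, d5⟩ ∈ ⟦near⟧} = {d1, d4, d5, d6, d9, d12}
⟦singer⟧ = {d1, d2, d3, d4, d5, d7, d9, d10, d11}
… ∩ ⟦near d5⟧ = {d1, d2, d3, d4, d5, d7, d9, d10, d11} ∩ {d1, d4, d5, d6, d9, d12} = {d1, d4, d5, d9}
… ∩ ⟦loud⟧ = {d1, d4, d5, d9} ∩ {d3, d5, d9, d10} = {d5, d9}
So ⟦loud singer near d5⟧ = {d5, d9}.

{d5, d9}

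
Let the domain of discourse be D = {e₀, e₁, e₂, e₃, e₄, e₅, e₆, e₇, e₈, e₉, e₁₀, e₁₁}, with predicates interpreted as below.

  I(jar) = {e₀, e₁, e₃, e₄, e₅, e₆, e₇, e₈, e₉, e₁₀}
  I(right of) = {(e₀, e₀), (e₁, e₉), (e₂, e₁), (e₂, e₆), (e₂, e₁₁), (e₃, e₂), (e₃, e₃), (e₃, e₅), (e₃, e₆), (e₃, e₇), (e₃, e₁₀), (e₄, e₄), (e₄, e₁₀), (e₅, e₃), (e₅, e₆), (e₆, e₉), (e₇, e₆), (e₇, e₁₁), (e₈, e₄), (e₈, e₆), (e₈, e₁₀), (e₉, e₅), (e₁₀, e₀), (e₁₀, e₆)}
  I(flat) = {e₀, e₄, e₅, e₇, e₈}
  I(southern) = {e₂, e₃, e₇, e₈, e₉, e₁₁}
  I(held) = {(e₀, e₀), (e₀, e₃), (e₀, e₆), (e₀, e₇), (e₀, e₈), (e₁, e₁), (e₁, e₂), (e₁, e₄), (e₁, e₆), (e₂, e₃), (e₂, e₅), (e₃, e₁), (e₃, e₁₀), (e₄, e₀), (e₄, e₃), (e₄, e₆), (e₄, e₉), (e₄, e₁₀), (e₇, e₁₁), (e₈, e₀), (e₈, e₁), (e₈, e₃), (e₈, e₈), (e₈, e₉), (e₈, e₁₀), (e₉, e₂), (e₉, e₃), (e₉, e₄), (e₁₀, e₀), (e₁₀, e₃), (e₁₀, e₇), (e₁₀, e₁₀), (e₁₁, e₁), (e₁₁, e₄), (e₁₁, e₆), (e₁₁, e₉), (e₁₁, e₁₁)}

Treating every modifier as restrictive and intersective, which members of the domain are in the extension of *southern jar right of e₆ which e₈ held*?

⟦right of e₆⟧ = {x : ⟨x, e₆⟩ ∈ ⟦right of⟧} = {e₂, e₃, e₅, e₇, e₈, e₁₀}
⟦which e₈ held⟧ = {x : ⟨e₈, x⟩ ∈ ⟦held⟧} = {e₀, e₁, e₃, e₈, e₉, e₁₀}
⟦jar⟧ = {e₀, e₁, e₃, e₄, e₅, e₆, e₇, e₈, e₉, e₁₀}
… ∩ ⟦right of e₆⟧ = {e₀, e₁, e₃, e₄, e₅, e₆, e₇, e₈, e₉, e₁₀} ∩ {e₂, e₃, e₅, e₇, e₈, e₁₀} = {e₃, e₅, e₇, e₈, e₁₀}
… ∩ ⟦which e₈ held⟧ = {e₃, e₅, e₇, e₈, e₁₀} ∩ {e₀, e₁, e₃, e₈, e₉, e₁₀} = {e₃, e₈, e₁₀}
… ∩ ⟦southern⟧ = {e₃, e₈, e₁₀} ∩ {e₂, e₃, e₇, e₈, e₉, e₁₁} = {e₃, e₈}
So ⟦southern jar right of e₆ which e₈ held⟧ = {e₃, e₈}.

{e₃, e₈}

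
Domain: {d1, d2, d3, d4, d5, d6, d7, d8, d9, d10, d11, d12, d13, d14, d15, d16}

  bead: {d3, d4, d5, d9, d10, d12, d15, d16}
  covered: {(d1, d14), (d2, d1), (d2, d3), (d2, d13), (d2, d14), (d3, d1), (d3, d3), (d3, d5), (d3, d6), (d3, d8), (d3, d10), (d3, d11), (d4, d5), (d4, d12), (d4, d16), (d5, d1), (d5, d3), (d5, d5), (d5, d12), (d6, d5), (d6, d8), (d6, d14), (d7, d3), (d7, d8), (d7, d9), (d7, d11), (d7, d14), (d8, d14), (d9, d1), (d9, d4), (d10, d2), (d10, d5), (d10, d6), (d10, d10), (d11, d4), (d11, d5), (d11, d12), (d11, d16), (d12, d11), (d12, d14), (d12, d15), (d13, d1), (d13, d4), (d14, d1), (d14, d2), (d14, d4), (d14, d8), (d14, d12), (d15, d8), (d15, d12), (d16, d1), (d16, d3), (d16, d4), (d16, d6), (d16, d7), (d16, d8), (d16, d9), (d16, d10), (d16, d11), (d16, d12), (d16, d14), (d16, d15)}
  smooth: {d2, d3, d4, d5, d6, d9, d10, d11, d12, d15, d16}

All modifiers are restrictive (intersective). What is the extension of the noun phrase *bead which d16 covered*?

⟦which d16 covered⟧ = {x : ⟨d16, x⟩ ∈ ⟦covered⟧} = {d1, d3, d4, d6, d7, d8, d9, d10, d11, d12, d14, d15}
⟦bead⟧ = {d3, d4, d5, d9, d10, d12, d15, d16}
… ∩ ⟦which d16 covered⟧ = {d3, d4, d5, d9, d10, d12, d15, d16} ∩ {d1, d3, d4, d6, d7, d8, d9, d10, d11, d12, d14, d15} = {d3, d4, d9, d10, d12, d15}
So ⟦bead which d16 covered⟧ = {d3, d4, d9, d10, d12, d15}.

{d3, d4, d9, d10, d12, d15}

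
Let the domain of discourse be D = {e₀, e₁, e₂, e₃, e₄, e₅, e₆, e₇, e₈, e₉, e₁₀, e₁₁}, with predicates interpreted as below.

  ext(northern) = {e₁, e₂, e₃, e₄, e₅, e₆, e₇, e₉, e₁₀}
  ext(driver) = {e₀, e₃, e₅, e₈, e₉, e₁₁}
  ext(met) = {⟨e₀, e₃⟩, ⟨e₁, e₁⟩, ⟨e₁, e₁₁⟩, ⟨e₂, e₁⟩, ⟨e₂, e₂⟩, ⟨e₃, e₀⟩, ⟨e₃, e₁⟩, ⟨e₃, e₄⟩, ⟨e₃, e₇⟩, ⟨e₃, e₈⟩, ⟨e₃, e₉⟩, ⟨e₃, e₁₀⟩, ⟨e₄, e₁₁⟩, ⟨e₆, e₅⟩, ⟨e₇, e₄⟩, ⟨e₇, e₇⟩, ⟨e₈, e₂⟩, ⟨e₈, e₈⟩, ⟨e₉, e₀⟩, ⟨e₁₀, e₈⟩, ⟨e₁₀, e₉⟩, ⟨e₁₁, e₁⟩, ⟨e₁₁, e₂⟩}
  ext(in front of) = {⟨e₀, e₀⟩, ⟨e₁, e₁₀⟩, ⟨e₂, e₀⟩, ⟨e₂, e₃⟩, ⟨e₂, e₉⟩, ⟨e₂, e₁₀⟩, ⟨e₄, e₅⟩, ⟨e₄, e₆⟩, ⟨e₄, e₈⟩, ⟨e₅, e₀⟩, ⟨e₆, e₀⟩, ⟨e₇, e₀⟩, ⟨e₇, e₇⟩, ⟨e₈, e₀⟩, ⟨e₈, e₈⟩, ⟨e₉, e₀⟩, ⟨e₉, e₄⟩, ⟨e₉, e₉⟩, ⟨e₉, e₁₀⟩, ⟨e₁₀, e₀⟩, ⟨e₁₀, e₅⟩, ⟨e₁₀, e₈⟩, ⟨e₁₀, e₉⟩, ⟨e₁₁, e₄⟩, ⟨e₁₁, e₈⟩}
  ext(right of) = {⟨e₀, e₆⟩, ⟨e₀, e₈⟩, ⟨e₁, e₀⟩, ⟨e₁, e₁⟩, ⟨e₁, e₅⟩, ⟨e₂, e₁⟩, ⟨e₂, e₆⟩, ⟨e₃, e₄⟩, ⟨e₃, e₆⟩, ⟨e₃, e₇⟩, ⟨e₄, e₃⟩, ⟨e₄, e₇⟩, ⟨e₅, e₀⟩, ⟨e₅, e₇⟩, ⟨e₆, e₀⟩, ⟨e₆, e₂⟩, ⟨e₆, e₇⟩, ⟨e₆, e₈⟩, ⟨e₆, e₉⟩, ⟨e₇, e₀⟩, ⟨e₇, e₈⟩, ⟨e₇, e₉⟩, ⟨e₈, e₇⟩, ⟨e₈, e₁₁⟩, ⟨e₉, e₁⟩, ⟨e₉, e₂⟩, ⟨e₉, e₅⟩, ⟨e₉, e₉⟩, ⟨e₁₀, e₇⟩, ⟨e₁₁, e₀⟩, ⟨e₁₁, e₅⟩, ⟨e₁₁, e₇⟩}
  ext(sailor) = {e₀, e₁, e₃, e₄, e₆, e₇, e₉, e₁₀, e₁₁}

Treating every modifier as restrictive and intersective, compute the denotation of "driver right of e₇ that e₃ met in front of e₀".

⟦right of e₇⟧ = {x : ⟨x, e₇⟩ ∈ ⟦right of⟧} = {e₃, e₄, e₅, e₆, e₈, e₁₀, e₁₁}
⟦that e₃ met⟧ = {x : ⟨e₃, x⟩ ∈ ⟦met⟧} = {e₀, e₁, e₄, e₇, e₈, e₉, e₁₀}
⟦in front of e₀⟧ = {x : ⟨x, e₀⟩ ∈ ⟦in front of⟧} = {e₀, e₂, e₅, e₆, e₇, e₈, e₉, e₁₀}
⟦driver⟧ = {e₀, e₃, e₅, e₈, e₉, e₁₁}
… ∩ ⟦right of e₇⟧ = {e₀, e₃, e₅, e₈, e₉, e₁₁} ∩ {e₃, e₄, e₅, e₆, e₈, e₁₀, e₁₁} = {e₃, e₅, e₈, e₁₁}
… ∩ ⟦that e₃ met⟧ = {e₃, e₅, e₈, e₁₁} ∩ {e₀, e₁, e₄, e₇, e₈, e₉, e₁₀} = {e₈}
… ∩ ⟦in front of e₀⟧ = {e₈} ∩ {e₀, e₂, e₅, e₆, e₇, e₈, e₉, e₁₀} = {e₈}
So ⟦driver right of e₇ that e₃ met in front of e₀⟧ = {e₈}.

{e₈}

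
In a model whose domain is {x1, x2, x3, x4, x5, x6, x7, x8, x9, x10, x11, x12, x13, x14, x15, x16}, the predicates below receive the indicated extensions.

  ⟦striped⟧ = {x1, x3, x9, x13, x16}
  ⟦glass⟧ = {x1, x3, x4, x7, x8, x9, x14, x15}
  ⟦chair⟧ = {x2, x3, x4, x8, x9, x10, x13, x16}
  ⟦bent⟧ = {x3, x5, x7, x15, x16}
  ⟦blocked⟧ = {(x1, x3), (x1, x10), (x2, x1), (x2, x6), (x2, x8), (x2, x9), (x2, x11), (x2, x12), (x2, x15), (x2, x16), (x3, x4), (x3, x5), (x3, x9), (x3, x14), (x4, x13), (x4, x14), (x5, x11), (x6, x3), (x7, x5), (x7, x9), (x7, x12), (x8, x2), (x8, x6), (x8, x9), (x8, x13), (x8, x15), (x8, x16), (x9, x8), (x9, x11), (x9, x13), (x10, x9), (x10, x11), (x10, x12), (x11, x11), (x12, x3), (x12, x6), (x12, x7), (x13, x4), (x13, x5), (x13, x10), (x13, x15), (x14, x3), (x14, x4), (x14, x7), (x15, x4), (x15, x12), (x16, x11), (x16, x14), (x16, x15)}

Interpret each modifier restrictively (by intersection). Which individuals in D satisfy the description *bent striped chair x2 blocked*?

⟦x2 blocked⟧ = {x : ⟨x2, x⟩ ∈ ⟦blocked⟧} = {x1, x6, x8, x9, x11, x12, x15, x16}
⟦chair⟧ = {x2, x3, x4, x8, x9, x10, x13, x16}
… ∩ ⟦x2 blocked⟧ = {x2, x3, x4, x8, x9, x10, x13, x16} ∩ {x1, x6, x8, x9, x11, x12, x15, x16} = {x8, x9, x16}
… ∩ ⟦bent⟧ = {x8, x9, x16} ∩ {x3, x5, x7, x15, x16} = {x16}
… ∩ ⟦striped⟧ = {x16} ∩ {x1, x3, x9, x13, x16} = {x16}
So ⟦bent striped chair x2 blocked⟧ = {x16}.

{x16}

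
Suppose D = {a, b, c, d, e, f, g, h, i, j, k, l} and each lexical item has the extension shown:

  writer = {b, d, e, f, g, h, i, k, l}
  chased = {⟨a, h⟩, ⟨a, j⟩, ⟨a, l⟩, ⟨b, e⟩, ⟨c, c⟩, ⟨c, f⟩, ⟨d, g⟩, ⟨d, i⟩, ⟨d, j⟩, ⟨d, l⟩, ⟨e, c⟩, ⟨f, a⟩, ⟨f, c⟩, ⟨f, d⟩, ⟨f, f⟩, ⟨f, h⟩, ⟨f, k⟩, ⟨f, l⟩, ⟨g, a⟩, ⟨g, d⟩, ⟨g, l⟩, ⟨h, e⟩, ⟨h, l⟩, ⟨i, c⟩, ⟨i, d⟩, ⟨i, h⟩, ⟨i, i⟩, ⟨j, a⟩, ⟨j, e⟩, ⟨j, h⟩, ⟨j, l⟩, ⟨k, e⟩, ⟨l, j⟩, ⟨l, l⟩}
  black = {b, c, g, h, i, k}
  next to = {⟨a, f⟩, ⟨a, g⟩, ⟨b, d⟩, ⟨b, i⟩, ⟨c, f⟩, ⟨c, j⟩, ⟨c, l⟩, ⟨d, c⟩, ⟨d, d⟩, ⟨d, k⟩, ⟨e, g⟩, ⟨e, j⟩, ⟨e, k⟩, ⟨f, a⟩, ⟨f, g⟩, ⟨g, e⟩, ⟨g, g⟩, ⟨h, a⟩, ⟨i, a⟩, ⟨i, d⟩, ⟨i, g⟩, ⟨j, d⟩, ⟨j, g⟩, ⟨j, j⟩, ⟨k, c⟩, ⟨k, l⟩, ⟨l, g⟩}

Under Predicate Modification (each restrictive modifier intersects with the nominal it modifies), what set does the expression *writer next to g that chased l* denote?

⟦next to g⟧ = {x : ⟨x, g⟩ ∈ ⟦next to⟧} = {a, e, f, g, i, j, l}
⟦that chased l⟧ = {x : ⟨x, l⟩ ∈ ⟦chased⟧} = {a, d, f, g, h, j, l}
⟦writer⟧ = {b, d, e, f, g, h, i, k, l}
… ∩ ⟦next to g⟧ = {b, d, e, f, g, h, i, k, l} ∩ {a, e, f, g, i, j, l} = {e, f, g, i, l}
… ∩ ⟦that chased l⟧ = {e, f, g, i, l} ∩ {a, d, f, g, h, j, l} = {f, g, l}
So ⟦writer next to g that chased l⟧ = {f, g, l}.

{f, g, l}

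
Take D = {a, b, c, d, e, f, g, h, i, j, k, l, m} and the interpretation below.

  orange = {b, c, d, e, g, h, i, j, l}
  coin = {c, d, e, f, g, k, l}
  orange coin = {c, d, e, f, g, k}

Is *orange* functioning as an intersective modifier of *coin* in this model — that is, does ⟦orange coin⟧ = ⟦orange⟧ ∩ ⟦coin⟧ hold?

no

⟦orange⟧ ∩ ⟦coin⟧ = {b, c, d, e, g, h, i, j, l} ∩ {c, d, e, f, g, k, l} = {c, d, e, g, l}
Observed ⟦orange coin⟧ = {c, d, e, f, g, k}.
These differ, so the modifier is not intersective in this model.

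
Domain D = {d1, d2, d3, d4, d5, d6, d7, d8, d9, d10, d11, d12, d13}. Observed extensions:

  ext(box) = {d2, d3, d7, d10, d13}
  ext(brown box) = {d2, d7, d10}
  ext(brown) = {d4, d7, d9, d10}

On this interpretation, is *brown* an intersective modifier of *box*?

no

⟦brown⟧ ∩ ⟦box⟧ = {d4, d7, d9, d10} ∩ {d2, d3, d7, d10, d13} = {d7, d10}
Observed ⟦brown box⟧ = {d2, d7, d10}.
These differ, so the modifier is not intersective in this model.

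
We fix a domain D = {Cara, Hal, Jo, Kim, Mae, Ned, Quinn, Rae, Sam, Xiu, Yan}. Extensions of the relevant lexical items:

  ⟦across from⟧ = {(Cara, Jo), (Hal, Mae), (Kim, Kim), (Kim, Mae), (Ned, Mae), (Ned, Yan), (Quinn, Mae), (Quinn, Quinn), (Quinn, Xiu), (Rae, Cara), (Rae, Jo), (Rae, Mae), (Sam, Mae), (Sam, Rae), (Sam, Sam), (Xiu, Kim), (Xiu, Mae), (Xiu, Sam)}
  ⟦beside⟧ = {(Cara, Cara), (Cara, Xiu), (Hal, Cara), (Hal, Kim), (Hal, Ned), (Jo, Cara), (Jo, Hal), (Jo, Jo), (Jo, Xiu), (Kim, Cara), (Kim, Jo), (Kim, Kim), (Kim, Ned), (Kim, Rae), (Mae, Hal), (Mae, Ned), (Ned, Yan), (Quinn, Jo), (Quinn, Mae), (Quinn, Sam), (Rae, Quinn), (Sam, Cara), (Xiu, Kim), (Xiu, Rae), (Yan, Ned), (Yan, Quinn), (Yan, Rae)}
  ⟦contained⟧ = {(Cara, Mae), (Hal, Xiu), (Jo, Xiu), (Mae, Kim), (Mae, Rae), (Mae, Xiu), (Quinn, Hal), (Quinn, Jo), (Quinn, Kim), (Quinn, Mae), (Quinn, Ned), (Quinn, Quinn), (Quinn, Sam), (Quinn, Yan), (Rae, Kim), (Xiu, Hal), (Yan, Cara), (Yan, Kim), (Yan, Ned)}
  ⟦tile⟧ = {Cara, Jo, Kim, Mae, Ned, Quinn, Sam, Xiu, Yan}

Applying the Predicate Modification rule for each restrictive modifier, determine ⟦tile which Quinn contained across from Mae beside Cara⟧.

{Kim, Sam}

⟦which Quinn contained⟧ = {x : ⟨Quinn, x⟩ ∈ ⟦contained⟧} = {Hal, Jo, Kim, Mae, Ned, Quinn, Sam, Yan}
⟦across from Mae⟧ = {x : ⟨x, Mae⟩ ∈ ⟦across from⟧} = {Hal, Kim, Ned, Quinn, Rae, Sam, Xiu}
⟦beside Cara⟧ = {x : ⟨x, Cara⟩ ∈ ⟦beside⟧} = {Cara, Hal, Jo, Kim, Sam}
⟦tile⟧ = {Cara, Jo, Kim, Mae, Ned, Quinn, Sam, Xiu, Yan}
… ∩ ⟦which Quinn contained⟧ = {Cara, Jo, Kim, Mae, Ned, Quinn, Sam, Xiu, Yan} ∩ {Hal, Jo, Kim, Mae, Ned, Quinn, Sam, Yan} = {Jo, Kim, Mae, Ned, Quinn, Sam, Yan}
… ∩ ⟦across from Mae⟧ = {Jo, Kim, Mae, Ned, Quinn, Sam, Yan} ∩ {Hal, Kim, Ned, Quinn, Rae, Sam, Xiu} = {Kim, Ned, Quinn, Sam}
… ∩ ⟦beside Cara⟧ = {Kim, Ned, Quinn, Sam} ∩ {Cara, Hal, Jo, Kim, Sam} = {Kim, Sam}
So ⟦tile which Quinn contained across from Mae beside Cara⟧ = {Kim, Sam}.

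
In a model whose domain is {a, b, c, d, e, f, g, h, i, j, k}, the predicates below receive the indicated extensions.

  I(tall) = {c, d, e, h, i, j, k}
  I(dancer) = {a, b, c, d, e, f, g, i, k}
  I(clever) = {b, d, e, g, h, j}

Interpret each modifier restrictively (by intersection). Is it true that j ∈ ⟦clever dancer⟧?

⟦dancer⟧ = {a, b, c, d, e, f, g, i, k}
… ∩ ⟦clever⟧ = {a, b, c, d, e, f, g, i, k} ∩ {b, d, e, g, h, j} = {b, d, e, g}
⟦clever dancer⟧ = {b, d, e, g}; j ∉ this set.

no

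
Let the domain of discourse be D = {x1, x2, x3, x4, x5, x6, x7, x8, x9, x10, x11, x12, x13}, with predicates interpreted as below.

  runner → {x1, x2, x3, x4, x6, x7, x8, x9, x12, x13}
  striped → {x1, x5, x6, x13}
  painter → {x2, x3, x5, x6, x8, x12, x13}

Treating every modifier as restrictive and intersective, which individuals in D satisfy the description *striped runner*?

{x1, x6, x13}

⟦runner⟧ = {x1, x2, x3, x4, x6, x7, x8, x9, x12, x13}
… ∩ ⟦striped⟧ = {x1, x2, x3, x4, x6, x7, x8, x9, x12, x13} ∩ {x1, x5, x6, x13} = {x1, x6, x13}
So ⟦striped runner⟧ = {x1, x6, x13}.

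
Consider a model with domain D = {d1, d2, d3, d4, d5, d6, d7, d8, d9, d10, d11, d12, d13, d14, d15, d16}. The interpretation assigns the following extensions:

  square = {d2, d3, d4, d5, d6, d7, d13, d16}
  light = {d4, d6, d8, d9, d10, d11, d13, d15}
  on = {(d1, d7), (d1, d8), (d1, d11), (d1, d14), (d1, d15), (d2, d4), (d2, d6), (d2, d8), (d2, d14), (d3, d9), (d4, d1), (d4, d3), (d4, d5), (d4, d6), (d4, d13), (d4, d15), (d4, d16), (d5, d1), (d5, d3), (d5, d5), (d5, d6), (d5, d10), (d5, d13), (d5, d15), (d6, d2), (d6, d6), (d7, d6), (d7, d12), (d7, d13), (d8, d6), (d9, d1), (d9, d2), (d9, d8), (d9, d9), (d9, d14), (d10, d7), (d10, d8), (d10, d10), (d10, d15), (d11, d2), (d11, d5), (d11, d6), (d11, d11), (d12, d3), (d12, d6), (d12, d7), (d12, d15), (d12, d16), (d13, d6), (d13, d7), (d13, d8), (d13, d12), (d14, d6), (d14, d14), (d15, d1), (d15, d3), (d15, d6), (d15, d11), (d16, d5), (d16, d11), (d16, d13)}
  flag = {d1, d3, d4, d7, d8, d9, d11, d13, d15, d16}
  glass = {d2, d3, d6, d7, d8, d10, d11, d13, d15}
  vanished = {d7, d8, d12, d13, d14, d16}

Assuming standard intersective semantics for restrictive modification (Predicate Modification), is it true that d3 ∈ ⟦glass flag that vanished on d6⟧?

no

⟦that vanished⟧ = ⟦vanished⟧ = {d7, d8, d12, d13, d14, d16}
⟦on d6⟧ = {x : ⟨x, d6⟩ ∈ ⟦on⟧} = {d2, d4, d5, d6, d7, d8, d11, d12, d13, d14, d15}
⟦flag⟧ = {d1, d3, d4, d7, d8, d9, d11, d13, d15, d16}
… ∩ ⟦that vanished⟧ = {d1, d3, d4, d7, d8, d9, d11, d13, d15, d16} ∩ {d7, d8, d12, d13, d14, d16} = {d7, d8, d13, d16}
… ∩ ⟦on d6⟧ = {d7, d8, d13, d16} ∩ {d2, d4, d5, d6, d7, d8, d11, d12, d13, d14, d15} = {d7, d8, d13}
… ∩ ⟦glass⟧ = {d7, d8, d13} ∩ {d2, d3, d6, d7, d8, d10, d11, d13, d15} = {d7, d8, d13}
⟦glass flag that vanished on d6⟧ = {d7, d8, d13}; d3 ∉ this set.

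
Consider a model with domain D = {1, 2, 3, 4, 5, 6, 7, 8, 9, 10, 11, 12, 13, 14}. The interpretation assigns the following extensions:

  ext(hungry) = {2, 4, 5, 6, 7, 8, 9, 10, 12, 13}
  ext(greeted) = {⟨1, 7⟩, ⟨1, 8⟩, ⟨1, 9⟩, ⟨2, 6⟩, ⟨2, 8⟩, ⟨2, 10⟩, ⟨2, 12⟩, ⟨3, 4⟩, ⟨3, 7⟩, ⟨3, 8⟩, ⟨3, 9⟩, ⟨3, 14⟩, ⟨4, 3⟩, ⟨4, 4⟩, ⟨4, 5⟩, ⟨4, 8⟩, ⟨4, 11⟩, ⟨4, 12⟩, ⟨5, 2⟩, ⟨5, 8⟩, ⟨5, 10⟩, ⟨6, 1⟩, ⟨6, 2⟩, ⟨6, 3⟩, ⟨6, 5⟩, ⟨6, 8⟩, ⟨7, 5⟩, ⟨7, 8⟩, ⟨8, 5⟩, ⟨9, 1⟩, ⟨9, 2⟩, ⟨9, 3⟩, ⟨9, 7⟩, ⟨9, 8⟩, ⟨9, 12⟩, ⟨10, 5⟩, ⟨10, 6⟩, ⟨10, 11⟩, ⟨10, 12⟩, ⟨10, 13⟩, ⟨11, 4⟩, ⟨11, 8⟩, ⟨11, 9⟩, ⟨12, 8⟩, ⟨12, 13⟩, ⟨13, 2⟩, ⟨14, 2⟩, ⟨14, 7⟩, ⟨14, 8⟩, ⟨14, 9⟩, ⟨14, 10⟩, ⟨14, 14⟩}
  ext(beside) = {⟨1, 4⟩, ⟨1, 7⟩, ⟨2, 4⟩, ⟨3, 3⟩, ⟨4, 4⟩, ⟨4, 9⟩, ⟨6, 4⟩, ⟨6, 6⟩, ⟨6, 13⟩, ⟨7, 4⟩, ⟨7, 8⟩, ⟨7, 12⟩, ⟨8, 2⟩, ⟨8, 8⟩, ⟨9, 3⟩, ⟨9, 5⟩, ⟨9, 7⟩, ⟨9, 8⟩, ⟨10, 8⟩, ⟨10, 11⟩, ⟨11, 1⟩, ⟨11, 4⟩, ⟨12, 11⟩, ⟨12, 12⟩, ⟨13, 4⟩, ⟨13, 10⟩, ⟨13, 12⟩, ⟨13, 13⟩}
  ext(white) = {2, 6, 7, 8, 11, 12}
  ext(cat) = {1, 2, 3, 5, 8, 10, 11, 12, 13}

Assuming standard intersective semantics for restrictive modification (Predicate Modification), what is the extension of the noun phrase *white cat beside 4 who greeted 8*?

⟦beside 4⟧ = {x : ⟨x, 4⟩ ∈ ⟦beside⟧} = {1, 2, 4, 6, 7, 11, 13}
⟦who greeted 8⟧ = {x : ⟨x, 8⟩ ∈ ⟦greeted⟧} = {1, 2, 3, 4, 5, 6, 7, 9, 11, 12, 14}
⟦cat⟧ = {1, 2, 3, 5, 8, 10, 11, 12, 13}
… ∩ ⟦beside 4⟧ = {1, 2, 3, 5, 8, 10, 11, 12, 13} ∩ {1, 2, 4, 6, 7, 11, 13} = {1, 2, 11, 13}
… ∩ ⟦who greeted 8⟧ = {1, 2, 11, 13} ∩ {1, 2, 3, 4, 5, 6, 7, 9, 11, 12, 14} = {1, 2, 11}
… ∩ ⟦white⟧ = {1, 2, 11} ∩ {2, 6, 7, 8, 11, 12} = {2, 11}
So ⟦white cat beside 4 who greeted 8⟧ = {2, 11}.

{2, 11}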